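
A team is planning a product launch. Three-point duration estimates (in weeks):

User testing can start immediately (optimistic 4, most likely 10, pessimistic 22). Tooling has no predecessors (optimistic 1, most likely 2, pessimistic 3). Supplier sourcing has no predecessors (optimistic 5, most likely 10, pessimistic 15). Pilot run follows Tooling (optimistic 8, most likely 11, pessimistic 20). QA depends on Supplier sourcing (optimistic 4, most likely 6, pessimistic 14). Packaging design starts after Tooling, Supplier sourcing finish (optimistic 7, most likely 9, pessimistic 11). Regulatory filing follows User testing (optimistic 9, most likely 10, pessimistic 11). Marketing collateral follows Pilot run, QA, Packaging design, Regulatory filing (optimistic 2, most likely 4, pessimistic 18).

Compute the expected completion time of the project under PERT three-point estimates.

27 weeks

te_User testing = (4 + 4·10 + 22)/6 = 66/6 = 11
te_Tooling = (1 + 4·2 + 3)/6 = 12/6 = 2
te_Supplier sourcing = (5 + 4·10 + 15)/6 = 60/6 = 10
te_Pilot run = (8 + 4·11 + 20)/6 = 72/6 = 12
te_QA = (4 + 4·6 + 14)/6 = 42/6 = 7
te_Packaging design = (7 + 4·9 + 11)/6 = 54/6 = 9
te_Regulatory filing = (9 + 4·10 + 11)/6 = 60/6 = 10
te_Marketing collateral = (2 + 4·4 + 18)/6 = 36/6 = 6

Forward pass:
ES_User testing = 0; EF_User testing = 11
ES_Tooling = 0; EF_Tooling = 2
ES_Supplier sourcing = 0; EF_Supplier sourcing = 10
ES_Pilot run = 2; EF_Pilot run = 2+12 = 14
ES_QA = 10; EF_QA = 10+7 = 17
ES_Packaging design = max(EF_Tooling=2, EF_Supplier sourcing=10) = 10; EF_Packaging design = 10+9 = 19
ES_Regulatory filing = 11; EF_Regulatory filing = 11+10 = 21
ES_Marketing collateral = max(EF_Pilot run=14, EF_QA=17, EF_Packaging design=19, EF_Regulatory filing=21) = 21; EF_Marketing collateral = 21+6 = 27
Expected project duration μ = 27 weeks. Critical path: User testing → Regulatory filing → Marketing collateral.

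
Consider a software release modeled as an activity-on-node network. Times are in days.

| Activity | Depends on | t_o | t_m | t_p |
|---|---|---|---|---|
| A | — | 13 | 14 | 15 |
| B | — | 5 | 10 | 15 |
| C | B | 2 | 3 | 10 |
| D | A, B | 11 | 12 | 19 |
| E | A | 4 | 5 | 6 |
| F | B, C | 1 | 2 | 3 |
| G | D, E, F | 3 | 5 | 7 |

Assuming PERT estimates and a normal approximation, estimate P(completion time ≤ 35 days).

te_A = (13 + 4·14 + 15)/6 = 84/6 = 14; σ²_A = ((15−13)/6)² = 0.111
te_B = (5 + 4·10 + 15)/6 = 60/6 = 10; σ²_B = ((15−5)/6)² = 2.778
te_C = (2 + 4·3 + 10)/6 = 24/6 = 4; σ²_C = ((10−2)/6)² = 1.778
te_D = (11 + 4·12 + 19)/6 = 78/6 = 13; σ²_D = ((19−11)/6)² = 1.778
te_E = (4 + 4·5 + 6)/6 = 30/6 = 5; σ²_E = ((6−4)/6)² = 0.111
te_F = (1 + 4·2 + 3)/6 = 12/6 = 2; σ²_F = ((3−1)/6)² = 0.111
te_G = (3 + 4·5 + 7)/6 = 30/6 = 5; σ²_G = ((7−3)/6)² = 0.444

Forward pass:
ES_A = 0; EF_A = 14
ES_B = 0; EF_B = 10
ES_C = 10; EF_C = 10+4 = 14
ES_D = max(EF_A=14, EF_B=10) = 14; EF_D = 14+13 = 27
ES_E = 14; EF_E = 14+5 = 19
ES_F = max(EF_B=10, EF_C=14) = 14; EF_F = 14+2 = 16
ES_G = max(EF_D=27, EF_E=19, EF_F=16) = 27; EF_G = 27+5 = 32
Expected project duration μ = 32 days. Critical path: A → D → G.

Variance along critical path = 0.111 + 1.778 + 0.444 = 2.333; σ = √2.333 = 1.528 days.
Z = (35 − 32) / 1.528 = 1.964
P(T ≤ 35) = Φ(1.964) ≈ 0.975

0.975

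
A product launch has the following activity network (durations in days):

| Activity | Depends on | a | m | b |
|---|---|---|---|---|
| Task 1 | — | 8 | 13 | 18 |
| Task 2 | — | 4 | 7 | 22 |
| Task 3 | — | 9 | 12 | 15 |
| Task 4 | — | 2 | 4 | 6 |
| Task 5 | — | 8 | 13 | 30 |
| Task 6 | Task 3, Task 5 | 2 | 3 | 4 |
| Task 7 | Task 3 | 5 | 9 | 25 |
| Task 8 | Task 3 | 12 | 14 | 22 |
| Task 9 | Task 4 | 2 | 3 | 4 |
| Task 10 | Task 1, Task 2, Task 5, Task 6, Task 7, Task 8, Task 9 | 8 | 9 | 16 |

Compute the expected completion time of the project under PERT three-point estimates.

te_Task 1 = (8 + 4·13 + 18)/6 = 78/6 = 13
te_Task 2 = (4 + 4·7 + 22)/6 = 54/6 = 9
te_Task 3 = (9 + 4·12 + 15)/6 = 72/6 = 12
te_Task 4 = (2 + 4·4 + 6)/6 = 24/6 = 4
te_Task 5 = (8 + 4·13 + 30)/6 = 90/6 = 15
te_Task 6 = (2 + 4·3 + 4)/6 = 18/6 = 3
te_Task 7 = (5 + 4·9 + 25)/6 = 66/6 = 11
te_Task 8 = (12 + 4·14 + 22)/6 = 90/6 = 15
te_Task 9 = (2 + 4·3 + 4)/6 = 18/6 = 3
te_Task 10 = (8 + 4·9 + 16)/6 = 60/6 = 10

Forward pass:
ES_Task 1 = 0; EF_Task 1 = 13
ES_Task 2 = 0; EF_Task 2 = 9
ES_Task 3 = 0; EF_Task 3 = 12
ES_Task 4 = 0; EF_Task 4 = 4
ES_Task 5 = 0; EF_Task 5 = 15
ES_Task 6 = max(EF_Task 3=12, EF_Task 5=15) = 15; EF_Task 6 = 15+3 = 18
ES_Task 7 = 12; EF_Task 7 = 12+11 = 23
ES_Task 8 = 12; EF_Task 8 = 12+15 = 27
ES_Task 9 = 4; EF_Task 9 = 4+3 = 7
ES_Task 10 = max(EF_Task 1=13, EF_Task 2=9, EF_Task 5=15, EF_Task 6=18, EF_Task 7=23, EF_Task 8=27, EF_Task 9=7) = 27; EF_Task 10 = 27+10 = 37
Expected project duration μ = 37 days. Critical path: Task 3 → Task 8 → Task 10.

37 days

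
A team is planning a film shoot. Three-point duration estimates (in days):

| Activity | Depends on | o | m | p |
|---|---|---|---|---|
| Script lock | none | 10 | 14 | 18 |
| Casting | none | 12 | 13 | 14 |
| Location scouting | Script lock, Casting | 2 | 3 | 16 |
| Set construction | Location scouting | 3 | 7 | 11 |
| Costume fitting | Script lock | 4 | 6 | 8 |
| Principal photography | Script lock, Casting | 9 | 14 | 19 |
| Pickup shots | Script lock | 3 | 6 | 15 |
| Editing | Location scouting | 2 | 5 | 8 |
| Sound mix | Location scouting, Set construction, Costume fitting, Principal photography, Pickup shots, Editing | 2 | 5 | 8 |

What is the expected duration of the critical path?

33 days

te_Script lock = (10 + 4·14 + 18)/6 = 84/6 = 14
te_Casting = (12 + 4·13 + 14)/6 = 78/6 = 13
te_Location scouting = (2 + 4·3 + 16)/6 = 30/6 = 5
te_Set construction = (3 + 4·7 + 11)/6 = 42/6 = 7
te_Costume fitting = (4 + 4·6 + 8)/6 = 36/6 = 6
te_Principal photography = (9 + 4·14 + 19)/6 = 84/6 = 14
te_Pickup shots = (3 + 4·6 + 15)/6 = 42/6 = 7
te_Editing = (2 + 4·5 + 8)/6 = 30/6 = 5
te_Sound mix = (2 + 4·5 + 8)/6 = 30/6 = 5

Forward pass:
ES_Script lock = 0; EF_Script lock = 14
ES_Casting = 0; EF_Casting = 13
ES_Location scouting = max(EF_Script lock=14, EF_Casting=13) = 14; EF_Location scouting = 14+5 = 19
ES_Set construction = 19; EF_Set construction = 19+7 = 26
ES_Costume fitting = 14; EF_Costume fitting = 14+6 = 20
ES_Principal photography = max(EF_Script lock=14, EF_Casting=13) = 14; EF_Principal photography = 14+14 = 28
ES_Pickup shots = 14; EF_Pickup shots = 14+7 = 21
ES_Editing = 19; EF_Editing = 19+5 = 24
ES_Sound mix = max(EF_Location scouting=19, EF_Set construction=26, EF_Costume fitting=20, EF_Principal photography=28, EF_Pickup shots=21, EF_Editing=24) = 28; EF_Sound mix = 28+5 = 33
Expected project duration μ = 33 days. Critical path: Script lock → Principal photography → Sound mix.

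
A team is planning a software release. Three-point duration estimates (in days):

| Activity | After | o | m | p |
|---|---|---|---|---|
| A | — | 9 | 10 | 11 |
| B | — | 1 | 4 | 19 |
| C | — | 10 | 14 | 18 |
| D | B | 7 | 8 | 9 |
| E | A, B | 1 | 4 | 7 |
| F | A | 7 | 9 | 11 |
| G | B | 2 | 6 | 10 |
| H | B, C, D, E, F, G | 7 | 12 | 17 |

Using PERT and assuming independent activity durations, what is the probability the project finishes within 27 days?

te_A = (9 + 4·10 + 11)/6 = 60/6 = 10; σ²_A = ((11−9)/6)² = 0.111
te_B = (1 + 4·4 + 19)/6 = 36/6 = 6; σ²_B = ((19−1)/6)² = 9.000
te_C = (10 + 4·14 + 18)/6 = 84/6 = 14; σ²_C = ((18−10)/6)² = 1.778
te_D = (7 + 4·8 + 9)/6 = 48/6 = 8; σ²_D = ((9−7)/6)² = 0.111
te_E = (1 + 4·4 + 7)/6 = 24/6 = 4; σ²_E = ((7−1)/6)² = 1.000
te_F = (7 + 4·9 + 11)/6 = 54/6 = 9; σ²_F = ((11−7)/6)² = 0.444
te_G = (2 + 4·6 + 10)/6 = 36/6 = 6; σ²_G = ((10−2)/6)² = 1.778
te_H = (7 + 4·12 + 17)/6 = 72/6 = 12; σ²_H = ((17−7)/6)² = 2.778

Forward pass:
ES_A = 0; EF_A = 10
ES_B = 0; EF_B = 6
ES_C = 0; EF_C = 14
ES_D = 6; EF_D = 6+8 = 14
ES_E = max(EF_A=10, EF_B=6) = 10; EF_E = 10+4 = 14
ES_F = 10; EF_F = 10+9 = 19
ES_G = 6; EF_G = 6+6 = 12
ES_H = max(EF_B=6, EF_C=14, EF_D=14, EF_E=14, EF_F=19, EF_G=12) = 19; EF_H = 19+12 = 31
Expected project duration μ = 31 days. Critical path: A → F → H.

Variance along critical path = 0.111 + 0.444 + 2.778 = 3.333; σ = √3.333 = 1.826 days.
Z = (27 − 31) / 1.826 = -2.191
P(T ≤ 27) = Φ(-2.191) ≈ 0.014

0.014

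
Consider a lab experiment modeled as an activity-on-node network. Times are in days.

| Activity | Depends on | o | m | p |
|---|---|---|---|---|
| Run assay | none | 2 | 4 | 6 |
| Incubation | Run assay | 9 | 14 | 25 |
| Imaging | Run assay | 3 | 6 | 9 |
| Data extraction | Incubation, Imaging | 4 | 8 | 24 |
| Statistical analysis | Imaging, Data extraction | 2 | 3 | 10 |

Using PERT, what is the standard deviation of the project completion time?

te_Run assay = (2 + 4·4 + 6)/6 = 24/6 = 4; σ²_Run assay = ((6−2)/6)² = 0.444
te_Incubation = (9 + 4·14 + 25)/6 = 90/6 = 15; σ²_Incubation = ((25−9)/6)² = 7.111
te_Imaging = (3 + 4·6 + 9)/6 = 36/6 = 6; σ²_Imaging = ((9−3)/6)² = 1.000
te_Data extraction = (4 + 4·8 + 24)/6 = 60/6 = 10; σ²_Data extraction = ((24−4)/6)² = 11.111
te_Statistical analysis = (2 + 4·3 + 10)/6 = 24/6 = 4; σ²_Statistical analysis = ((10−2)/6)² = 1.778

Forward pass:
ES_Run assay = 0; EF_Run assay = 4
ES_Incubation = 4; EF_Incubation = 4+15 = 19
ES_Imaging = 4; EF_Imaging = 4+6 = 10
ES_Data extraction = max(EF_Incubation=19, EF_Imaging=10) = 19; EF_Data extraction = 19+10 = 29
ES_Statistical analysis = max(EF_Imaging=10, EF_Data extraction=29) = 29; EF_Statistical analysis = 29+4 = 33
Expected project duration μ = 33 days. Critical path: Run assay → Incubation → Data extraction → Statistical analysis.

Variance along critical path = 0.444 + 7.111 + 11.111 + 1.778 = 20.444
σ = √20.444 = 4.522 days

4.52 days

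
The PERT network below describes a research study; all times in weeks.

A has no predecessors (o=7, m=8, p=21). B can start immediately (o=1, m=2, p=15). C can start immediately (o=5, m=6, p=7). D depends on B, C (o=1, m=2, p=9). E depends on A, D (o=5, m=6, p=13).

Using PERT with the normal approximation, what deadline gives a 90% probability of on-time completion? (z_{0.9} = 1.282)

te_A = (7 + 4·8 + 21)/6 = 60/6 = 10; σ²_A = ((21−7)/6)² = 5.444
te_B = (1 + 4·2 + 15)/6 = 24/6 = 4; σ²_B = ((15−1)/6)² = 5.444
te_C = (5 + 4·6 + 7)/6 = 36/6 = 6; σ²_C = ((7−5)/6)² = 0.111
te_D = (1 + 4·2 + 9)/6 = 18/6 = 3; σ²_D = ((9−1)/6)² = 1.778
te_E = (5 + 4·6 + 13)/6 = 42/6 = 7; σ²_E = ((13−5)/6)² = 1.778

Forward pass:
ES_A = 0; EF_A = 10
ES_B = 0; EF_B = 4
ES_C = 0; EF_C = 6
ES_D = max(EF_B=4, EF_C=6) = 6; EF_D = 6+3 = 9
ES_E = max(EF_A=10, EF_D=9) = 10; EF_E = 10+7 = 17
Expected project duration μ = 17 weeks. Critical path: A → E.

Variance along critical path = 5.444 + 1.778 = 7.222; σ = 2.687 weeks.
D = μ + z·σ = 17 + 1.282·2.687 = 20.4 weeks

20.4 weeks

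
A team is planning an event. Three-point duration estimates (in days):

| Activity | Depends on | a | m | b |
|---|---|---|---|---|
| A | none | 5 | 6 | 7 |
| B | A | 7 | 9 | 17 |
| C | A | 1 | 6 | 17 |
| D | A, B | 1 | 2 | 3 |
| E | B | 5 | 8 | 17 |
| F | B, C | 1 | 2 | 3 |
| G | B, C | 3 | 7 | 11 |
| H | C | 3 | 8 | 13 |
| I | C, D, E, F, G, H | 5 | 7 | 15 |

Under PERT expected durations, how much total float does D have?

te_A = (5 + 4·6 + 7)/6 = 36/6 = 6
te_B = (7 + 4·9 + 17)/6 = 60/6 = 10
te_C = (1 + 4·6 + 17)/6 = 42/6 = 7
te_D = (1 + 4·2 + 3)/6 = 12/6 = 2
te_E = (5 + 4·8 + 17)/6 = 54/6 = 9
te_F = (1 + 4·2 + 3)/6 = 12/6 = 2
te_G = (3 + 4·7 + 11)/6 = 42/6 = 7
te_H = (3 + 4·8 + 13)/6 = 48/6 = 8
te_I = (5 + 4·7 + 15)/6 = 48/6 = 8

Forward pass:
ES_A = 0; EF_A = 6
ES_B = 6; EF_B = 6+10 = 16
ES_C = 6; EF_C = 6+7 = 13
ES_D = max(EF_A=6, EF_B=16) = 16; EF_D = 16+2 = 18
ES_E = 16; EF_E = 16+9 = 25
ES_F = max(EF_B=16, EF_C=13) = 16; EF_F = 16+2 = 18
ES_G = max(EF_B=16, EF_C=13) = 16; EF_G = 16+7 = 23
ES_H = 13; EF_H = 13+8 = 21
ES_I = max(EF_C=13, EF_D=18, EF_E=25, EF_F=18, EF_G=23, EF_H=21) = 25; EF_I = 25+8 = 33
Expected project duration μ = 33 days. Critical path: A → B → E → I.

Backward pass:
LF_I = 33; LS_I = 33−8 = 25
LF_H = LS_I = 25; LS_H = 25−8 = 17
LF_G = LS_I = 25; LS_G = 25−7 = 18
LF_F = LS_I = 25; LS_F = 25−2 = 23
LF_E = LS_I = 25; LS_E = 25−9 = 16
LF_D = LS_I = 25; LS_D = 25−2 = 23
LF_C = min(LS_F=23, LS_G=18, LS_H=17, LS_I=25) = 17; LS_C = 17−7 = 10
LF_B = min(LS_D=23, LS_E=16, LS_F=23, LS_G=18) = 16; LS_B = 16−10 = 6
LF_A = min(LS_B=6, LS_C=10, LS_D=23) = 6; LS_A = 6−6 = 0
Slack_D = LS_D − ES_D = 23 − 16 = 7

7 days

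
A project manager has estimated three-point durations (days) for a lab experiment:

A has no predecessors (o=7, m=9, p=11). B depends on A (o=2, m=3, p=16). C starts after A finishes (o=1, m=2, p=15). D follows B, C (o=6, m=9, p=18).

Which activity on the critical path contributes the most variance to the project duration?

te_A = (7 + 4·9 + 11)/6 = 54/6 = 9; σ²_A = ((11−7)/6)² = 0.444
te_B = (2 + 4·3 + 16)/6 = 30/6 = 5; σ²_B = ((16−2)/6)² = 5.444
te_C = (1 + 4·2 + 15)/6 = 24/6 = 4; σ²_C = ((15−1)/6)² = 5.444
te_D = (6 + 4·9 + 18)/6 = 60/6 = 10; σ²_D = ((18−6)/6)² = 4.000

Forward pass:
ES_A = 0; EF_A = 9
ES_B = 9; EF_B = 9+5 = 14
ES_C = 9; EF_C = 9+4 = 13
ES_D = max(EF_B=14, EF_C=13) = 14; EF_D = 14+10 = 24
Expected project duration μ = 24 days. Critical path: A → B → D.

Variances on critical path: σ²_A=0.444, σ²_B=5.444, σ²_D=4.000.
Largest is σ²_B = 5.444.

B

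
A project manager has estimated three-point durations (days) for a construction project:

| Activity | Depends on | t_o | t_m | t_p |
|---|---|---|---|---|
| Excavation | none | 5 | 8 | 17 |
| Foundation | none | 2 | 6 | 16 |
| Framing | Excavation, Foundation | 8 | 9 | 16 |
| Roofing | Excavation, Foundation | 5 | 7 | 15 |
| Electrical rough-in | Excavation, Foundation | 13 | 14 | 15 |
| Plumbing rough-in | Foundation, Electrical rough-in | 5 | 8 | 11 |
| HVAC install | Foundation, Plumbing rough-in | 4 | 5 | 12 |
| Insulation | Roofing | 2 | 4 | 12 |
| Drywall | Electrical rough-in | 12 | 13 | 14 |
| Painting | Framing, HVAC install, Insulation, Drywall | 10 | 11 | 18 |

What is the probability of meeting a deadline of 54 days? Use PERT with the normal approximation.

0.955

te_Excavation = (5 + 4·8 + 17)/6 = 54/6 = 9; σ²_Excavation = ((17−5)/6)² = 4.000
te_Foundation = (2 + 4·6 + 16)/6 = 42/6 = 7; σ²_Foundation = ((16−2)/6)² = 5.444
te_Framing = (8 + 4·9 + 16)/6 = 60/6 = 10; σ²_Framing = ((16−8)/6)² = 1.778
te_Roofing = (5 + 4·7 + 15)/6 = 48/6 = 8; σ²_Roofing = ((15−5)/6)² = 2.778
te_Electrical rough-in = (13 + 4·14 + 15)/6 = 84/6 = 14; σ²_Electrical rough-in = ((15−13)/6)² = 0.111
te_Plumbing rough-in = (5 + 4·8 + 11)/6 = 48/6 = 8; σ²_Plumbing rough-in = ((11−5)/6)² = 1.000
te_HVAC install = (4 + 4·5 + 12)/6 = 36/6 = 6; σ²_HVAC install = ((12−4)/6)² = 1.778
te_Insulation = (2 + 4·4 + 12)/6 = 30/6 = 5; σ²_Insulation = ((12−2)/6)² = 2.778
te_Drywall = (12 + 4·13 + 14)/6 = 78/6 = 13; σ²_Drywall = ((14−12)/6)² = 0.111
te_Painting = (10 + 4·11 + 18)/6 = 72/6 = 12; σ²_Painting = ((18−10)/6)² = 1.778

Forward pass:
ES_Excavation = 0; EF_Excavation = 9
ES_Foundation = 0; EF_Foundation = 7
ES_Framing = max(EF_Excavation=9, EF_Foundation=7) = 9; EF_Framing = 9+10 = 19
ES_Roofing = max(EF_Excavation=9, EF_Foundation=7) = 9; EF_Roofing = 9+8 = 17
ES_Electrical rough-in = max(EF_Excavation=9, EF_Foundation=7) = 9; EF_Electrical rough-in = 9+14 = 23
ES_Plumbing rough-in = max(EF_Foundation=7, EF_Electrical rough-in=23) = 23; EF_Plumbing rough-in = 23+8 = 31
ES_HVAC install = max(EF_Foundation=7, EF_Plumbing rough-in=31) = 31; EF_HVAC install = 31+6 = 37
ES_Insulation = 17; EF_Insulation = 17+5 = 22
ES_Drywall = 23; EF_Drywall = 23+13 = 36
ES_Painting = max(EF_Framing=19, EF_HVAC install=37, EF_Insulation=22, EF_Drywall=36) = 37; EF_Painting = 37+12 = 49
Expected project duration μ = 49 days. Critical path: Excavation → Electrical rough-in → Plumbing rough-in → HVAC install → Painting.

Variance along critical path = 4.000 + 0.111 + 1.000 + 1.778 + 1.778 = 8.667; σ = √8.667 = 2.944 days.
Z = (54 − 49) / 2.944 = 1.698
P(T ≤ 54) = Φ(1.698) ≈ 0.955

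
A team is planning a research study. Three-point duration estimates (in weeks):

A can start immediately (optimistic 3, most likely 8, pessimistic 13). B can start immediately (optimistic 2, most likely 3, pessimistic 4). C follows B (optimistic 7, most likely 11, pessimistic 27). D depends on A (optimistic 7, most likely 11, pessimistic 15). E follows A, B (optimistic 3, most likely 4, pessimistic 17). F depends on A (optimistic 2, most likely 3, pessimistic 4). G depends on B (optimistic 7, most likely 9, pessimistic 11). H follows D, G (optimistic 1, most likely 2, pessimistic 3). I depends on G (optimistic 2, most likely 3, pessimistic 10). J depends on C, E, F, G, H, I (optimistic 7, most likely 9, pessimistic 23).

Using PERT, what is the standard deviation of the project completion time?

3.43 weeks

te_A = (3 + 4·8 + 13)/6 = 48/6 = 8; σ²_A = ((13−3)/6)² = 2.778
te_B = (2 + 4·3 + 4)/6 = 18/6 = 3; σ²_B = ((4−2)/6)² = 0.111
te_C = (7 + 4·11 + 27)/6 = 78/6 = 13; σ²_C = ((27−7)/6)² = 11.111
te_D = (7 + 4·11 + 15)/6 = 66/6 = 11; σ²_D = ((15−7)/6)² = 1.778
te_E = (3 + 4·4 + 17)/6 = 36/6 = 6; σ²_E = ((17−3)/6)² = 5.444
te_F = (2 + 4·3 + 4)/6 = 18/6 = 3; σ²_F = ((4−2)/6)² = 0.111
te_G = (7 + 4·9 + 11)/6 = 54/6 = 9; σ²_G = ((11−7)/6)² = 0.444
te_H = (1 + 4·2 + 3)/6 = 12/6 = 2; σ²_H = ((3−1)/6)² = 0.111
te_I = (2 + 4·3 + 10)/6 = 24/6 = 4; σ²_I = ((10−2)/6)² = 1.778
te_J = (7 + 4·9 + 23)/6 = 66/6 = 11; σ²_J = ((23−7)/6)² = 7.111

Forward pass:
ES_A = 0; EF_A = 8
ES_B = 0; EF_B = 3
ES_C = 3; EF_C = 3+13 = 16
ES_D = 8; EF_D = 8+11 = 19
ES_E = max(EF_A=8, EF_B=3) = 8; EF_E = 8+6 = 14
ES_F = 8; EF_F = 8+3 = 11
ES_G = 3; EF_G = 3+9 = 12
ES_H = max(EF_D=19, EF_G=12) = 19; EF_H = 19+2 = 21
ES_I = 12; EF_I = 12+4 = 16
ES_J = max(EF_C=16, EF_E=14, EF_F=11, EF_G=12, EF_H=21, EF_I=16) = 21; EF_J = 21+11 = 32
Expected project duration μ = 32 weeks. Critical path: A → D → H → J.

Variance along critical path = 2.778 + 1.778 + 0.111 + 7.111 = 11.778
σ = √11.778 = 3.432 weeks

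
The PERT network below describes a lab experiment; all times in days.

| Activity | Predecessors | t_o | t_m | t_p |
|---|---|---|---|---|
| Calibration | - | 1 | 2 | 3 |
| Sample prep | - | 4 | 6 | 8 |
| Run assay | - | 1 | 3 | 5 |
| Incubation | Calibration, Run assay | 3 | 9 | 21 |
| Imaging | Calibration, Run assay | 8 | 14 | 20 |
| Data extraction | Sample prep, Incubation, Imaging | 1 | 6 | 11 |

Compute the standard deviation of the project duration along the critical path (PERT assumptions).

2.69 days

te_Calibration = (1 + 4·2 + 3)/6 = 12/6 = 2; σ²_Calibration = ((3−1)/6)² = 0.111
te_Sample prep = (4 + 4·6 + 8)/6 = 36/6 = 6; σ²_Sample prep = ((8−4)/6)² = 0.444
te_Run assay = (1 + 4·3 + 5)/6 = 18/6 = 3; σ²_Run assay = ((5−1)/6)² = 0.444
te_Incubation = (3 + 4·9 + 21)/6 = 60/6 = 10; σ²_Incubation = ((21−3)/6)² = 9.000
te_Imaging = (8 + 4·14 + 20)/6 = 84/6 = 14; σ²_Imaging = ((20−8)/6)² = 4.000
te_Data extraction = (1 + 4·6 + 11)/6 = 36/6 = 6; σ²_Data extraction = ((11−1)/6)² = 2.778

Forward pass:
ES_Calibration = 0; EF_Calibration = 2
ES_Sample prep = 0; EF_Sample prep = 6
ES_Run assay = 0; EF_Run assay = 3
ES_Incubation = max(EF_Calibration=2, EF_Run assay=3) = 3; EF_Incubation = 3+10 = 13
ES_Imaging = max(EF_Calibration=2, EF_Run assay=3) = 3; EF_Imaging = 3+14 = 17
ES_Data extraction = max(EF_Sample prep=6, EF_Incubation=13, EF_Imaging=17) = 17; EF_Data extraction = 17+6 = 23
Expected project duration μ = 23 days. Critical path: Run assay → Imaging → Data extraction.

Variance along critical path = 0.444 + 4.000 + 2.778 = 7.222
σ = √7.222 = 2.687 days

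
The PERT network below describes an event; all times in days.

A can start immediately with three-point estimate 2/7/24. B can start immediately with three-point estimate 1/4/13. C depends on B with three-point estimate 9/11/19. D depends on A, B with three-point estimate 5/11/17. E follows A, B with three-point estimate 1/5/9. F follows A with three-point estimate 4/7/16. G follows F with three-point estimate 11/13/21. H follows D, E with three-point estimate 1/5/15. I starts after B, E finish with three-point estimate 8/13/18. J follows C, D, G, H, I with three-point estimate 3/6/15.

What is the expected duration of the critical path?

te_A = (2 + 4·7 + 24)/6 = 54/6 = 9
te_B = (1 + 4·4 + 13)/6 = 30/6 = 5
te_C = (9 + 4·11 + 19)/6 = 72/6 = 12
te_D = (5 + 4·11 + 17)/6 = 66/6 = 11
te_E = (1 + 4·5 + 9)/6 = 30/6 = 5
te_F = (4 + 4·7 + 16)/6 = 48/6 = 8
te_G = (11 + 4·13 + 21)/6 = 84/6 = 14
te_H = (1 + 4·5 + 15)/6 = 36/6 = 6
te_I = (8 + 4·13 + 18)/6 = 78/6 = 13
te_J = (3 + 4·6 + 15)/6 = 42/6 = 7

Forward pass:
ES_A = 0; EF_A = 9
ES_B = 0; EF_B = 5
ES_C = 5; EF_C = 5+12 = 17
ES_D = max(EF_A=9, EF_B=5) = 9; EF_D = 9+11 = 20
ES_E = max(EF_A=9, EF_B=5) = 9; EF_E = 9+5 = 14
ES_F = 9; EF_F = 9+8 = 17
ES_G = 17; EF_G = 17+14 = 31
ES_H = max(EF_D=20, EF_E=14) = 20; EF_H = 20+6 = 26
ES_I = max(EF_B=5, EF_E=14) = 14; EF_I = 14+13 = 27
ES_J = max(EF_C=17, EF_D=20, EF_G=31, EF_H=26, EF_I=27) = 31; EF_J = 31+7 = 38
Expected project duration μ = 38 days. Critical path: A → F → G → J.

38 days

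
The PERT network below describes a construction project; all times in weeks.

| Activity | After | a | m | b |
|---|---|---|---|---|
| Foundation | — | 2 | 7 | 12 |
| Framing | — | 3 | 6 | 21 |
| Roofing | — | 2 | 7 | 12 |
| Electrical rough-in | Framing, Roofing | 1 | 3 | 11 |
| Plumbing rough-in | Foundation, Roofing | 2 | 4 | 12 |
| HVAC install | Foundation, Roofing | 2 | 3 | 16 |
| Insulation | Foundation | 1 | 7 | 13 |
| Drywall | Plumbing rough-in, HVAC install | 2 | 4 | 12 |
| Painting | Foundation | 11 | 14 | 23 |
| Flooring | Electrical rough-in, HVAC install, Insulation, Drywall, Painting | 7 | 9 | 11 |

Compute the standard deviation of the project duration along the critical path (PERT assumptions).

2.69 weeks

te_Foundation = (2 + 4·7 + 12)/6 = 42/6 = 7; σ²_Foundation = ((12−2)/6)² = 2.778
te_Framing = (3 + 4·6 + 21)/6 = 48/6 = 8; σ²_Framing = ((21−3)/6)² = 9.000
te_Roofing = (2 + 4·7 + 12)/6 = 42/6 = 7; σ²_Roofing = ((12−2)/6)² = 2.778
te_Electrical rough-in = (1 + 4·3 + 11)/6 = 24/6 = 4; σ²_Electrical rough-in = ((11−1)/6)² = 2.778
te_Plumbing rough-in = (2 + 4·4 + 12)/6 = 30/6 = 5; σ²_Plumbing rough-in = ((12−2)/6)² = 2.778
te_HVAC install = (2 + 4·3 + 16)/6 = 30/6 = 5; σ²_HVAC install = ((16−2)/6)² = 5.444
te_Insulation = (1 + 4·7 + 13)/6 = 42/6 = 7; σ²_Insulation = ((13−1)/6)² = 4.000
te_Drywall = (2 + 4·4 + 12)/6 = 30/6 = 5; σ²_Drywall = ((12−2)/6)² = 2.778
te_Painting = (11 + 4·14 + 23)/6 = 90/6 = 15; σ²_Painting = ((23−11)/6)² = 4.000
te_Flooring = (7 + 4·9 + 11)/6 = 54/6 = 9; σ²_Flooring = ((11−7)/6)² = 0.444

Forward pass:
ES_Foundation = 0; EF_Foundation = 7
ES_Framing = 0; EF_Framing = 8
ES_Roofing = 0; EF_Roofing = 7
ES_Electrical rough-in = max(EF_Framing=8, EF_Roofing=7) = 8; EF_Electrical rough-in = 8+4 = 12
ES_Plumbing rough-in = max(EF_Foundation=7, EF_Roofing=7) = 7; EF_Plumbing rough-in = 7+5 = 12
ES_HVAC install = max(EF_Foundation=7, EF_Roofing=7) = 7; EF_HVAC install = 7+5 = 12
ES_Insulation = 7; EF_Insulation = 7+7 = 14
ES_Drywall = max(EF_Plumbing rough-in=12, EF_HVAC install=12) = 12; EF_Drywall = 12+5 = 17
ES_Painting = 7; EF_Painting = 7+15 = 22
ES_Flooring = max(EF_Electrical rough-in=12, EF_HVAC install=12, EF_Insulation=14, EF_Drywall=17, EF_Painting=22) = 22; EF_Flooring = 22+9 = 31
Expected project duration μ = 31 weeks. Critical path: Foundation → Painting → Flooring.

Variance along critical path = 2.778 + 4.000 + 0.444 = 7.222
σ = √7.222 = 2.687 weeks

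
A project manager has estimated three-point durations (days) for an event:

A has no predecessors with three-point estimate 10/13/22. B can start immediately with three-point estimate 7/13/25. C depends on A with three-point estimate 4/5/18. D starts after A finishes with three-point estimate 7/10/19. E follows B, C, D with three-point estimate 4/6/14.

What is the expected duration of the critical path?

te_A = (10 + 4·13 + 22)/6 = 84/6 = 14
te_B = (7 + 4·13 + 25)/6 = 84/6 = 14
te_C = (4 + 4·5 + 18)/6 = 42/6 = 7
te_D = (7 + 4·10 + 19)/6 = 66/6 = 11
te_E = (4 + 4·6 + 14)/6 = 42/6 = 7

Forward pass:
ES_A = 0; EF_A = 14
ES_B = 0; EF_B = 14
ES_C = 14; EF_C = 14+7 = 21
ES_D = 14; EF_D = 14+11 = 25
ES_E = max(EF_B=14, EF_C=21, EF_D=25) = 25; EF_E = 25+7 = 32
Expected project duration μ = 32 days. Critical path: A → D → E.

32 days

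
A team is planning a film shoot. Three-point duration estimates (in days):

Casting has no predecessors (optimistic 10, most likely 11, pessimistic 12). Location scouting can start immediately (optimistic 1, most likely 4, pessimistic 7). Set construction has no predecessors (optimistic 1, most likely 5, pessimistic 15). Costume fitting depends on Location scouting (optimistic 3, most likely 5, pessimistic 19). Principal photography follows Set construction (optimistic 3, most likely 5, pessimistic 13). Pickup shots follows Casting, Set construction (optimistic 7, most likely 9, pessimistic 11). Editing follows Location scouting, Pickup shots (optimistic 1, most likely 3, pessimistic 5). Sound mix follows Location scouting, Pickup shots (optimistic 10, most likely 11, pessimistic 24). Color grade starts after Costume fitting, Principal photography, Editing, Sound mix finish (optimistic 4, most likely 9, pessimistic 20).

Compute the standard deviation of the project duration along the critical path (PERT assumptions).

3.62 days

te_Casting = (10 + 4·11 + 12)/6 = 66/6 = 11; σ²_Casting = ((12−10)/6)² = 0.111
te_Location scouting = (1 + 4·4 + 7)/6 = 24/6 = 4; σ²_Location scouting = ((7−1)/6)² = 1.000
te_Set construction = (1 + 4·5 + 15)/6 = 36/6 = 6; σ²_Set construction = ((15−1)/6)² = 5.444
te_Costume fitting = (3 + 4·5 + 19)/6 = 42/6 = 7; σ²_Costume fitting = ((19−3)/6)² = 7.111
te_Principal photography = (3 + 4·5 + 13)/6 = 36/6 = 6; σ²_Principal photography = ((13−3)/6)² = 2.778
te_Pickup shots = (7 + 4·9 + 11)/6 = 54/6 = 9; σ²_Pickup shots = ((11−7)/6)² = 0.444
te_Editing = (1 + 4·3 + 5)/6 = 18/6 = 3; σ²_Editing = ((5−1)/6)² = 0.444
te_Sound mix = (10 + 4·11 + 24)/6 = 78/6 = 13; σ²_Sound mix = ((24−10)/6)² = 5.444
te_Color grade = (4 + 4·9 + 20)/6 = 60/6 = 10; σ²_Color grade = ((20−4)/6)² = 7.111

Forward pass:
ES_Casting = 0; EF_Casting = 11
ES_Location scouting = 0; EF_Location scouting = 4
ES_Set construction = 0; EF_Set construction = 6
ES_Costume fitting = 4; EF_Costume fitting = 4+7 = 11
ES_Principal photography = 6; EF_Principal photography = 6+6 = 12
ES_Pickup shots = max(EF_Casting=11, EF_Set construction=6) = 11; EF_Pickup shots = 11+9 = 20
ES_Editing = max(EF_Location scouting=4, EF_Pickup shots=20) = 20; EF_Editing = 20+3 = 23
ES_Sound mix = max(EF_Location scouting=4, EF_Pickup shots=20) = 20; EF_Sound mix = 20+13 = 33
ES_Color grade = max(EF_Costume fitting=11, EF_Principal photography=12, EF_Editing=23, EF_Sound mix=33) = 33; EF_Color grade = 33+10 = 43
Expected project duration μ = 43 days. Critical path: Casting → Pickup shots → Sound mix → Color grade.

Variance along critical path = 0.111 + 0.444 + 5.444 + 7.111 = 13.111
σ = √13.111 = 3.621 days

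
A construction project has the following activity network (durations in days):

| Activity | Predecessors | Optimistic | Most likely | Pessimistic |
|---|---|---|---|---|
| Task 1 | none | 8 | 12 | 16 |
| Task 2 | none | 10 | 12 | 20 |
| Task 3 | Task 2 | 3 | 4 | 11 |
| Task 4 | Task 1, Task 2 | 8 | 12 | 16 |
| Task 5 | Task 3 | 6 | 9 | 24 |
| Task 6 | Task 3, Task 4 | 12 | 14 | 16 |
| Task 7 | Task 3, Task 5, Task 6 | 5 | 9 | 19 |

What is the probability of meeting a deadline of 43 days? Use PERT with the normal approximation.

te_Task 1 = (8 + 4·12 + 16)/6 = 72/6 = 12; σ²_Task 1 = ((16−8)/6)² = 1.778
te_Task 2 = (10 + 4·12 + 20)/6 = 78/6 = 13; σ²_Task 2 = ((20−10)/6)² = 2.778
te_Task 3 = (3 + 4·4 + 11)/6 = 30/6 = 5; σ²_Task 3 = ((11−3)/6)² = 1.778
te_Task 4 = (8 + 4·12 + 16)/6 = 72/6 = 12; σ²_Task 4 = ((16−8)/6)² = 1.778
te_Task 5 = (6 + 4·9 + 24)/6 = 66/6 = 11; σ²_Task 5 = ((24−6)/6)² = 9.000
te_Task 6 = (12 + 4·14 + 16)/6 = 84/6 = 14; σ²_Task 6 = ((16−12)/6)² = 0.444
te_Task 7 = (5 + 4·9 + 19)/6 = 60/6 = 10; σ²_Task 7 = ((19−5)/6)² = 5.444

Forward pass:
ES_Task 1 = 0; EF_Task 1 = 12
ES_Task 2 = 0; EF_Task 2 = 13
ES_Task 3 = 13; EF_Task 3 = 13+5 = 18
ES_Task 4 = max(EF_Task 1=12, EF_Task 2=13) = 13; EF_Task 4 = 13+12 = 25
ES_Task 5 = 18; EF_Task 5 = 18+11 = 29
ES_Task 6 = max(EF_Task 3=18, EF_Task 4=25) = 25; EF_Task 6 = 25+14 = 39
ES_Task 7 = max(EF_Task 3=18, EF_Task 5=29, EF_Task 6=39) = 39; EF_Task 7 = 39+10 = 49
Expected project duration μ = 49 days. Critical path: Task 2 → Task 4 → Task 6 → Task 7.

Variance along critical path = 2.778 + 1.778 + 0.444 + 5.444 = 10.444; σ = √10.444 = 3.232 days.
Z = (43 − 49) / 3.232 = -1.857
P(T ≤ 43) = Φ(-1.857) ≈ 0.032

0.032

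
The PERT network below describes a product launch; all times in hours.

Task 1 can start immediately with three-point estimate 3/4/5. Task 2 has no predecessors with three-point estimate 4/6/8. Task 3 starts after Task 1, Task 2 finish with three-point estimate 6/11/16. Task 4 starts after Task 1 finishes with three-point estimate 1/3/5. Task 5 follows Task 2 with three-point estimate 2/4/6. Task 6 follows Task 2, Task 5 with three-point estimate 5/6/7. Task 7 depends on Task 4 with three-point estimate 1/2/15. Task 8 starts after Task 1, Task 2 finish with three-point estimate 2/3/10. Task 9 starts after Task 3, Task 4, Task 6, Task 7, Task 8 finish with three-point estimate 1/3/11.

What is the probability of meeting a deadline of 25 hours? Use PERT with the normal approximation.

te_Task 1 = (3 + 4·4 + 5)/6 = 24/6 = 4; σ²_Task 1 = ((5−3)/6)² = 0.111
te_Task 2 = (4 + 4·6 + 8)/6 = 36/6 = 6; σ²_Task 2 = ((8−4)/6)² = 0.444
te_Task 3 = (6 + 4·11 + 16)/6 = 66/6 = 11; σ²_Task 3 = ((16−6)/6)² = 2.778
te_Task 4 = (1 + 4·3 + 5)/6 = 18/6 = 3; σ²_Task 4 = ((5−1)/6)² = 0.444
te_Task 5 = (2 + 4·4 + 6)/6 = 24/6 = 4; σ²_Task 5 = ((6−2)/6)² = 0.444
te_Task 6 = (5 + 4·6 + 7)/6 = 36/6 = 6; σ²_Task 6 = ((7−5)/6)² = 0.111
te_Task 7 = (1 + 4·2 + 15)/6 = 24/6 = 4; σ²_Task 7 = ((15−1)/6)² = 5.444
te_Task 8 = (2 + 4·3 + 10)/6 = 24/6 = 4; σ²_Task 8 = ((10−2)/6)² = 1.778
te_Task 9 = (1 + 4·3 + 11)/6 = 24/6 = 4; σ²_Task 9 = ((11−1)/6)² = 2.778

Forward pass:
ES_Task 1 = 0; EF_Task 1 = 4
ES_Task 2 = 0; EF_Task 2 = 6
ES_Task 3 = max(EF_Task 1=4, EF_Task 2=6) = 6; EF_Task 3 = 6+11 = 17
ES_Task 4 = 4; EF_Task 4 = 4+3 = 7
ES_Task 5 = 6; EF_Task 5 = 6+4 = 10
ES_Task 6 = max(EF_Task 2=6, EF_Task 5=10) = 10; EF_Task 6 = 10+6 = 16
ES_Task 7 = 7; EF_Task 7 = 7+4 = 11
ES_Task 8 = max(EF_Task 1=4, EF_Task 2=6) = 6; EF_Task 8 = 6+4 = 10
ES_Task 9 = max(EF_Task 3=17, EF_Task 4=7, EF_Task 6=16, EF_Task 7=11, EF_Task 8=10) = 17; EF_Task 9 = 17+4 = 21
Expected project duration μ = 21 hours. Critical path: Task 2 → Task 3 → Task 9.

Variance along critical path = 0.444 + 2.778 + 2.778 = 6.000; σ = √6.000 = 2.449 hours.
Z = (25 − 21) / 2.449 = 1.633
P(T ≤ 25) = Φ(1.633) ≈ 0.949

0.949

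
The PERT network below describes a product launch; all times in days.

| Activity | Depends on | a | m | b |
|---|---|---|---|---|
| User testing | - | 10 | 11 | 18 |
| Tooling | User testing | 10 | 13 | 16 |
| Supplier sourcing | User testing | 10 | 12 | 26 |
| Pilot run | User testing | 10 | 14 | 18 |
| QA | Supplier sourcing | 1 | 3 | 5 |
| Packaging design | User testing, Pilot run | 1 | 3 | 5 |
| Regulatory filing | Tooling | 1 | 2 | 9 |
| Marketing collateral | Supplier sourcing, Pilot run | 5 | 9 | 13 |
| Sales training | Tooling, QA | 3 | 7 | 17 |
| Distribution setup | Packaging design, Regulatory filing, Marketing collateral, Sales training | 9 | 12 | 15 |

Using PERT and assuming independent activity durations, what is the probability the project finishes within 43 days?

0.065

te_User testing = (10 + 4·11 + 18)/6 = 72/6 = 12; σ²_User testing = ((18−10)/6)² = 1.778
te_Tooling = (10 + 4·13 + 16)/6 = 78/6 = 13; σ²_Tooling = ((16−10)/6)² = 1.000
te_Supplier sourcing = (10 + 4·12 + 26)/6 = 84/6 = 14; σ²_Supplier sourcing = ((26−10)/6)² = 7.111
te_Pilot run = (10 + 4·14 + 18)/6 = 84/6 = 14; σ²_Pilot run = ((18−10)/6)² = 1.778
te_QA = (1 + 4·3 + 5)/6 = 18/6 = 3; σ²_QA = ((5−1)/6)² = 0.444
te_Packaging design = (1 + 4·3 + 5)/6 = 18/6 = 3; σ²_Packaging design = ((5−1)/6)² = 0.444
te_Regulatory filing = (1 + 4·2 + 9)/6 = 18/6 = 3; σ²_Regulatory filing = ((9−1)/6)² = 1.778
te_Marketing collateral = (5 + 4·9 + 13)/6 = 54/6 = 9; σ²_Marketing collateral = ((13−5)/6)² = 1.778
te_Sales training = (3 + 4·7 + 17)/6 = 48/6 = 8; σ²_Sales training = ((17−3)/6)² = 5.444
te_Distribution setup = (9 + 4·12 + 15)/6 = 72/6 = 12; σ²_Distribution setup = ((15−9)/6)² = 1.000

Forward pass:
ES_User testing = 0; EF_User testing = 12
ES_Tooling = 12; EF_Tooling = 12+13 = 25
ES_Supplier sourcing = 12; EF_Supplier sourcing = 12+14 = 26
ES_Pilot run = 12; EF_Pilot run = 12+14 = 26
ES_QA = 26; EF_QA = 26+3 = 29
ES_Packaging design = max(EF_User testing=12, EF_Pilot run=26) = 26; EF_Packaging design = 26+3 = 29
ES_Regulatory filing = 25; EF_Regulatory filing = 25+3 = 28
ES_Marketing collateral = max(EF_Supplier sourcing=26, EF_Pilot run=26) = 26; EF_Marketing collateral = 26+9 = 35
ES_Sales training = max(EF_Tooling=25, EF_QA=29) = 29; EF_Sales training = 29+8 = 37
ES_Distribution setup = max(EF_Packaging design=29, EF_Regulatory filing=28, EF_Marketing collateral=35, EF_Sales training=37) = 37; EF_Distribution setup = 37+12 = 49
Expected project duration μ = 49 days. Critical path: User testing → Supplier sourcing → QA → Sales training → Distribution setup.

Variance along critical path = 1.778 + 7.111 + 0.444 + 5.444 + 1.000 = 15.778; σ = √15.778 = 3.972 days.
Z = (43 − 49) / 3.972 = -1.511
P(T ≤ 43) = Φ(-1.511) ≈ 0.065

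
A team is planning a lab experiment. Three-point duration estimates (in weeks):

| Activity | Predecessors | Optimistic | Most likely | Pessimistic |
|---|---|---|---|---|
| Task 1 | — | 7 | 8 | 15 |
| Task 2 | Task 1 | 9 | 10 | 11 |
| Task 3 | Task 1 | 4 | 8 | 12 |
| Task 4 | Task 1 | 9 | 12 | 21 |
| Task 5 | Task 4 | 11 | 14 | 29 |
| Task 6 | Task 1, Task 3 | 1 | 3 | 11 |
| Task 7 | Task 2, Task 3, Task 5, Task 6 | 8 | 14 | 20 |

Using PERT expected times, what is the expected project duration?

te_Task 1 = (7 + 4·8 + 15)/6 = 54/6 = 9
te_Task 2 = (9 + 4·10 + 11)/6 = 60/6 = 10
te_Task 3 = (4 + 4·8 + 12)/6 = 48/6 = 8
te_Task 4 = (9 + 4·12 + 21)/6 = 78/6 = 13
te_Task 5 = (11 + 4·14 + 29)/6 = 96/6 = 16
te_Task 6 = (1 + 4·3 + 11)/6 = 24/6 = 4
te_Task 7 = (8 + 4·14 + 20)/6 = 84/6 = 14

Forward pass:
ES_Task 1 = 0; EF_Task 1 = 9
ES_Task 2 = 9; EF_Task 2 = 9+10 = 19
ES_Task 3 = 9; EF_Task 3 = 9+8 = 17
ES_Task 4 = 9; EF_Task 4 = 9+13 = 22
ES_Task 5 = 22; EF_Task 5 = 22+16 = 38
ES_Task 6 = max(EF_Task 1=9, EF_Task 3=17) = 17; EF_Task 6 = 17+4 = 21
ES_Task 7 = max(EF_Task 2=19, EF_Task 3=17, EF_Task 5=38, EF_Task 6=21) = 38; EF_Task 7 = 38+14 = 52
Expected project duration μ = 52 weeks. Critical path: Task 1 → Task 4 → Task 5 → Task 7.

52 weeks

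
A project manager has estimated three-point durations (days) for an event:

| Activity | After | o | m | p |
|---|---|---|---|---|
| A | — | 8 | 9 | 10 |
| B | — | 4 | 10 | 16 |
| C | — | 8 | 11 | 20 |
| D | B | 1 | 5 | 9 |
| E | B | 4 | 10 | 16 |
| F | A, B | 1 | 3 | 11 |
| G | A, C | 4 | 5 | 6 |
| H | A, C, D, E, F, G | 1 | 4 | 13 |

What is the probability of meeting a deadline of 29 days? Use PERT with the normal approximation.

0.876

te_A = (8 + 4·9 + 10)/6 = 54/6 = 9; σ²_A = ((10−8)/6)² = 0.111
te_B = (4 + 4·10 + 16)/6 = 60/6 = 10; σ²_B = ((16−4)/6)² = 4.000
te_C = (8 + 4·11 + 20)/6 = 72/6 = 12; σ²_C = ((20−8)/6)² = 4.000
te_D = (1 + 4·5 + 9)/6 = 30/6 = 5; σ²_D = ((9−1)/6)² = 1.778
te_E = (4 + 4·10 + 16)/6 = 60/6 = 10; σ²_E = ((16−4)/6)² = 4.000
te_F = (1 + 4·3 + 11)/6 = 24/6 = 4; σ²_F = ((11−1)/6)² = 2.778
te_G = (4 + 4·5 + 6)/6 = 30/6 = 5; σ²_G = ((6−4)/6)² = 0.111
te_H = (1 + 4·4 + 13)/6 = 30/6 = 5; σ²_H = ((13−1)/6)² = 4.000

Forward pass:
ES_A = 0; EF_A = 9
ES_B = 0; EF_B = 10
ES_C = 0; EF_C = 12
ES_D = 10; EF_D = 10+5 = 15
ES_E = 10; EF_E = 10+10 = 20
ES_F = max(EF_A=9, EF_B=10) = 10; EF_F = 10+4 = 14
ES_G = max(EF_A=9, EF_C=12) = 12; EF_G = 12+5 = 17
ES_H = max(EF_A=9, EF_C=12, EF_D=15, EF_E=20, EF_F=14, EF_G=17) = 20; EF_H = 20+5 = 25
Expected project duration μ = 25 days. Critical path: B → E → H.

Variance along critical path = 4.000 + 4.000 + 4.000 = 12.000; σ = √12.000 = 3.464 days.
Z = (29 − 25) / 3.464 = 1.155
P(T ≤ 29) = Φ(1.155) ≈ 0.876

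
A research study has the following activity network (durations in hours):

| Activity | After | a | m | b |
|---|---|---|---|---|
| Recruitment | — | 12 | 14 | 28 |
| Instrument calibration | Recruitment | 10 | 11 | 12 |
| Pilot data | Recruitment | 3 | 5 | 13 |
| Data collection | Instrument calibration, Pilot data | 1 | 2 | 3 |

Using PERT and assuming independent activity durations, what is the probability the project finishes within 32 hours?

te_Recruitment = (12 + 4·14 + 28)/6 = 96/6 = 16; σ²_Recruitment = ((28−12)/6)² = 7.111
te_Instrument calibration = (10 + 4·11 + 12)/6 = 66/6 = 11; σ²_Instrument calibration = ((12−10)/6)² = 0.111
te_Pilot data = (3 + 4·5 + 13)/6 = 36/6 = 6; σ²_Pilot data = ((13−3)/6)² = 2.778
te_Data collection = (1 + 4·2 + 3)/6 = 12/6 = 2; σ²_Data collection = ((3−1)/6)² = 0.111

Forward pass:
ES_Recruitment = 0; EF_Recruitment = 16
ES_Instrument calibration = 16; EF_Instrument calibration = 16+11 = 27
ES_Pilot data = 16; EF_Pilot data = 16+6 = 22
ES_Data collection = max(EF_Instrument calibration=27, EF_Pilot data=22) = 27; EF_Data collection = 27+2 = 29
Expected project duration μ = 29 hours. Critical path: Recruitment → Instrument calibration → Data collection.

Variance along critical path = 7.111 + 0.111 + 0.111 = 7.333; σ = √7.333 = 2.708 hours.
Z = (32 − 29) / 2.708 = 1.108
P(T ≤ 32) = Φ(1.108) ≈ 0.866

0.866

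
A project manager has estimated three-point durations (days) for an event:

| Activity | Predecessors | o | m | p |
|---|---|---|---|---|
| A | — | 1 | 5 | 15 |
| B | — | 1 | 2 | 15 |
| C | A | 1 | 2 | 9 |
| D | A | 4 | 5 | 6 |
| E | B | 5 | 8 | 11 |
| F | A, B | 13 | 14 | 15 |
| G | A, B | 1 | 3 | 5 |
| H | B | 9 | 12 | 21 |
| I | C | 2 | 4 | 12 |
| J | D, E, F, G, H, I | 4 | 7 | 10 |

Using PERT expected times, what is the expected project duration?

27 days

te_A = (1 + 4·5 + 15)/6 = 36/6 = 6
te_B = (1 + 4·2 + 15)/6 = 24/6 = 4
te_C = (1 + 4·2 + 9)/6 = 18/6 = 3
te_D = (4 + 4·5 + 6)/6 = 30/6 = 5
te_E = (5 + 4·8 + 11)/6 = 48/6 = 8
te_F = (13 + 4·14 + 15)/6 = 84/6 = 14
te_G = (1 + 4·3 + 5)/6 = 18/6 = 3
te_H = (9 + 4·12 + 21)/6 = 78/6 = 13
te_I = (2 + 4·4 + 12)/6 = 30/6 = 5
te_J = (4 + 4·7 + 10)/6 = 42/6 = 7

Forward pass:
ES_A = 0; EF_A = 6
ES_B = 0; EF_B = 4
ES_C = 6; EF_C = 6+3 = 9
ES_D = 6; EF_D = 6+5 = 11
ES_E = 4; EF_E = 4+8 = 12
ES_F = max(EF_A=6, EF_B=4) = 6; EF_F = 6+14 = 20
ES_G = max(EF_A=6, EF_B=4) = 6; EF_G = 6+3 = 9
ES_H = 4; EF_H = 4+13 = 17
ES_I = 9; EF_I = 9+5 = 14
ES_J = max(EF_D=11, EF_E=12, EF_F=20, EF_G=9, EF_H=17, EF_I=14) = 20; EF_J = 20+7 = 27
Expected project duration μ = 27 days. Critical path: A → F → J.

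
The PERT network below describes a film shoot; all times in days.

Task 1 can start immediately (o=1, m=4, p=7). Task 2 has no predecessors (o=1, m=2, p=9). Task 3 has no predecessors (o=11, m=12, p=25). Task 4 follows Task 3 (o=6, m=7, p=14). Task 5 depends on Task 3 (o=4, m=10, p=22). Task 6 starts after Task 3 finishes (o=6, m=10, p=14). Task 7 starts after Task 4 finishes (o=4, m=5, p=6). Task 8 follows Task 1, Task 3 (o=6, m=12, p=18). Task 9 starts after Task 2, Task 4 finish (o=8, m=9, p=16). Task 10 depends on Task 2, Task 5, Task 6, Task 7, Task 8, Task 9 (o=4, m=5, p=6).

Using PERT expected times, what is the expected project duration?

te_Task 1 = (1 + 4·4 + 7)/6 = 24/6 = 4
te_Task 2 = (1 + 4·2 + 9)/6 = 18/6 = 3
te_Task 3 = (11 + 4·12 + 25)/6 = 84/6 = 14
te_Task 4 = (6 + 4·7 + 14)/6 = 48/6 = 8
te_Task 5 = (4 + 4·10 + 22)/6 = 66/6 = 11
te_Task 6 = (6 + 4·10 + 14)/6 = 60/6 = 10
te_Task 7 = (4 + 4·5 + 6)/6 = 30/6 = 5
te_Task 8 = (6 + 4·12 + 18)/6 = 72/6 = 12
te_Task 9 = (8 + 4·9 + 16)/6 = 60/6 = 10
te_Task 10 = (4 + 4·5 + 6)/6 = 30/6 = 5

Forward pass:
ES_Task 1 = 0; EF_Task 1 = 4
ES_Task 2 = 0; EF_Task 2 = 3
ES_Task 3 = 0; EF_Task 3 = 14
ES_Task 4 = 14; EF_Task 4 = 14+8 = 22
ES_Task 5 = 14; EF_Task 5 = 14+11 = 25
ES_Task 6 = 14; EF_Task 6 = 14+10 = 24
ES_Task 7 = 22; EF_Task 7 = 22+5 = 27
ES_Task 8 = max(EF_Task 1=4, EF_Task 3=14) = 14; EF_Task 8 = 14+12 = 26
ES_Task 9 = max(EF_Task 2=3, EF_Task 4=22) = 22; EF_Task 9 = 22+10 = 32
ES_Task 10 = max(EF_Task 2=3, EF_Task 5=25, EF_Task 6=24, EF_Task 7=27, EF_Task 8=26, EF_Task 9=32) = 32; EF_Task 10 = 32+5 = 37
Expected project duration μ = 37 days. Critical path: Task 3 → Task 4 → Task 9 → Task 10.

37 days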